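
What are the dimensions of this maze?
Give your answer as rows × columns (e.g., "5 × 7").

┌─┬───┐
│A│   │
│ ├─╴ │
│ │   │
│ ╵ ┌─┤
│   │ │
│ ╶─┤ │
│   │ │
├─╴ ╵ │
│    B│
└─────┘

Counting the maze dimensions:
Rows (vertical): 5
Columns (horizontal): 3
Dimensions: 5 × 3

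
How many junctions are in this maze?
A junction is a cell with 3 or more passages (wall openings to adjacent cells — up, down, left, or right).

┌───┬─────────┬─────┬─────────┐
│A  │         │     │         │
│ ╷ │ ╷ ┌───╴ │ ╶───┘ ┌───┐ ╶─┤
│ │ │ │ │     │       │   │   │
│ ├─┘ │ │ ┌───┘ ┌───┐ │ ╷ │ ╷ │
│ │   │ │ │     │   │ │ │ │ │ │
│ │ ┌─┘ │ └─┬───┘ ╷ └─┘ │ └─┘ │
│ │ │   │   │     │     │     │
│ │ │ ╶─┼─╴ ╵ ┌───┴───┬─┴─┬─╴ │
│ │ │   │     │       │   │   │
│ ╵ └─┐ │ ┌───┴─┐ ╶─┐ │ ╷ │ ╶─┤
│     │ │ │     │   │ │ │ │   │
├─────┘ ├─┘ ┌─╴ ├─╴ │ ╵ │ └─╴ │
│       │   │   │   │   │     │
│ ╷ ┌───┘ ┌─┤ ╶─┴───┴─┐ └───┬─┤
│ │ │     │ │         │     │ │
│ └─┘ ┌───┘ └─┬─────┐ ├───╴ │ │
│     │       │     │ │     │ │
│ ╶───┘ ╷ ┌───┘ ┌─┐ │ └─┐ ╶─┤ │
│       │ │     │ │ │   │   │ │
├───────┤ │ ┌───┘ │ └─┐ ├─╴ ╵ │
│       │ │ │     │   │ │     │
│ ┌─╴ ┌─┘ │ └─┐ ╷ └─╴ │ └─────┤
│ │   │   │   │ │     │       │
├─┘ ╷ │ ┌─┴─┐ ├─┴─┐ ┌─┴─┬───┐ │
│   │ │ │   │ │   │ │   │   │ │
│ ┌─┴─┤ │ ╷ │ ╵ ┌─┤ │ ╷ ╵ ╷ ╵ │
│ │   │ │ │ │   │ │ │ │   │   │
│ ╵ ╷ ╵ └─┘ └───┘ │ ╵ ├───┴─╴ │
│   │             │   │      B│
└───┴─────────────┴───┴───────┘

Checking each cell for number of passages:

Junctions found (3+ passages):
  (0, 3): 3 passages
  (0, 13): 3 passages
  (1, 7): 3 passages
  (1, 10): 3 passages
  (1, 13): 3 passages
  (3, 14): 3 passages
  (4, 5): 3 passages
  (4, 8): 3 passages
  (5, 1): 3 passages
  (6, 1): 3 passages
  (6, 11): 3 passages
  (8, 0): 3 passages
  (8, 4): 3 passages
  (8, 5): 3 passages
  (8, 12): 3 passages
  (10, 2): 3 passages
  (10, 7): 3 passages
  (10, 8): 3 passages
  (10, 13): 3 passages
  (11, 2): 3 passages
  (11, 9): 3 passages
  (13, 14): 3 passages
  (14, 3): 3 passages
  (14, 5): 3 passages
Total junctions: 24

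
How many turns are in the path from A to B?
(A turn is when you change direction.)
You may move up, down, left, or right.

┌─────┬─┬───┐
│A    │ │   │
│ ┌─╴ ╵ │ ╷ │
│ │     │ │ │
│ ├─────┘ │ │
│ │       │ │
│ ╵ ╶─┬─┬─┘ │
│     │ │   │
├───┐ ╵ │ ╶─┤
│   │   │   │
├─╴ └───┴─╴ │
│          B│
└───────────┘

Directions: down, down, down, right, up, right, right, right, up, up, right, down, down, down, left, down, right, down
Number of turns: 10

Solution:

┌─────┬─┬───┐
│A    │ │↱ ↓│
│ ┌─╴ ╵ │ ╷ │
│↓│     │↑│↓│
│ ├─────┘ │ │
│↓│↱ → → ↑│↓│
│ ╵ ╶─┬─┬─┘ │
│↳ ↑  │ │↓ ↲│
├───┐ ╵ │ ╶─┤
│   │   │↳ ↓│
├─╴ └───┴─╴ │
│          B│
└───────────┘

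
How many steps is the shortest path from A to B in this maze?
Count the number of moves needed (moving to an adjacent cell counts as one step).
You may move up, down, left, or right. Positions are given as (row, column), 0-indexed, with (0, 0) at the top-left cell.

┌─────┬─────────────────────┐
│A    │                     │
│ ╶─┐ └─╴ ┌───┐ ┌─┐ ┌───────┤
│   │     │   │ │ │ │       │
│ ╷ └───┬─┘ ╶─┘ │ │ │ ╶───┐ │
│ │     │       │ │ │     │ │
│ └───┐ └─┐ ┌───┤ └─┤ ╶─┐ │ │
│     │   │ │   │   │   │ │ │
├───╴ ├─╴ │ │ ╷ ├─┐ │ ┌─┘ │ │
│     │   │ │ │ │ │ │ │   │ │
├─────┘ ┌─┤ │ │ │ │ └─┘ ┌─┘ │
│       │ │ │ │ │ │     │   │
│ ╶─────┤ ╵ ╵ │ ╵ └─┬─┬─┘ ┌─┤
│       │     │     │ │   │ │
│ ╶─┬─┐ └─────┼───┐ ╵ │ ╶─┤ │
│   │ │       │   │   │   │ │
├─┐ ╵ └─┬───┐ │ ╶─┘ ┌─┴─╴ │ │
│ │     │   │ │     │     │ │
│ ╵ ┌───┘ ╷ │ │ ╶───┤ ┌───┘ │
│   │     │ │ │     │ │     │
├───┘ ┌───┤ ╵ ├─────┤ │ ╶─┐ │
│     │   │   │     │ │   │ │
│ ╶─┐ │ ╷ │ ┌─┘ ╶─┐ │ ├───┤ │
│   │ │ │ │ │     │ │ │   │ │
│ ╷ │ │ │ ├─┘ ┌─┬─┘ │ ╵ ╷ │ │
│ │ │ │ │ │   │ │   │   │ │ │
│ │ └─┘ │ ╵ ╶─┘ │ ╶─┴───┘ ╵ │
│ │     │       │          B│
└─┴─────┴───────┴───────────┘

Using BFS to find shortest path:
Start: (0, 0), End: (13, 13)
Path found:
(0,0) → (1,0) → (1,1) → (2,1) → (2,2) → (2,3) → (3,3) → (3,4) → (4,4) → (4,3) → (5,3) → (5,2) → (5,1) → (5,0) → (6,0) → (6,1) → (6,2) → (6,3) → (7,3) → (7,4) → (7,5) → (7,6) → (8,6) → (9,6) → (10,6) → (10,5) → (9,5) → (8,5) → (8,4) → (9,4) → (9,3) → (9,2) → (10,2) → (10,1) → (10,0) → (11,0) → (11,1) → (12,1) → (13,1) → (13,2) → (13,3) → (12,3) → (11,3) → (10,3) → (10,4) → (11,4) → (12,4) → (13,4) → (13,5) → (12,5) → (12,6) → (11,6) → (11,7) → (10,7) → (10,8) → (10,9) → (11,9) → (12,9) → (12,8) → (13,8) → (13,9) → (13,10) → (13,11) → (13,12) → (13,13)
Number of steps: 64

Solution:

┌─────┬─────────────────────┐
│A    │                     │
│ ╶─┐ └─╴ ┌───┐ ┌─┐ ┌───────┤
│↳ ↓│     │   │ │ │ │       │
│ ╷ └───┬─┘ ╶─┘ │ │ │ ╶───┐ │
│ │↳ → ↓│       │ │ │     │ │
│ └───┐ └─┐ ┌───┤ └─┤ ╶─┐ │ │
│     │↳ ↓│ │   │   │   │ │ │
├───╴ ├─╴ │ │ ╷ ├─┐ │ ┌─┘ │ │
│     │↓ ↲│ │ │ │ │ │ │   │ │
├─────┘ ┌─┤ │ │ │ │ └─┘ ┌─┘ │
│↓ ← ← ↲│ │ │ │ │ │     │   │
│ ╶─────┤ ╵ ╵ │ ╵ └─┬─┬─┘ ┌─┤
│↳ → → ↓│     │     │ │   │ │
│ ╶─┬─┐ └─────┼───┐ ╵ │ ╶─┤ │
│   │ │↳ → → ↓│   │   │   │ │
├─┐ ╵ └─┬───┐ │ ╶─┘ ┌─┴─╴ │ │
│ │     │↓ ↰│↓│     │     │ │
│ ╵ ┌───┘ ╷ │ │ ╶───┤ ┌───┘ │
│   │↓ ← ↲│↑│↓│     │ │     │
├───┘ ┌───┤ ╵ ├─────┤ │ ╶─┐ │
│↓ ← ↲│↱ ↓│↑ ↲│↱ → ↓│ │   │ │
│ ╶─┐ │ ╷ │ ┌─┘ ╶─┐ │ ├───┤ │
│↳ ↓│ │↑│↓│ │↱ ↑  │↓│ │   │ │
│ ╷ │ │ │ ├─┘ ┌─┬─┘ │ ╵ ╷ │ │
│ │↓│ │↑│↓│↱ ↑│ │↓ ↲│   │ │ │
│ │ └─┘ │ ╵ ╶─┘ │ ╶─┴───┘ ╵ │
│ │↳ → ↑│↳ ↑    │↳ → → → → B│
└─┴─────┴───────┴───────────┘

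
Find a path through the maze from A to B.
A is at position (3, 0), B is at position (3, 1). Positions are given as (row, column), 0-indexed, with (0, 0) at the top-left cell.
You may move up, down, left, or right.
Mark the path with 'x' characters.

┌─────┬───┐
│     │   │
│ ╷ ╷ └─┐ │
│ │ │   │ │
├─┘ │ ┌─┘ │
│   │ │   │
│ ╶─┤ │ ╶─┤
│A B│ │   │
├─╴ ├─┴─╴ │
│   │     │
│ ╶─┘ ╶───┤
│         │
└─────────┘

Finding the shortest path from (3, 0) to (3, 1):
Path length: 1 steps
Directions: right

Solution:

┌─────┬───┐
│     │   │
│ ╷ ╷ └─┐ │
│ │ │   │ │
├─┘ │ ┌─┘ │
│   │ │   │
│ ╶─┤ │ ╶─┤
│A B│ │   │
├─╴ ├─┴─╴ │
│   │     │
│ ╶─┘ ╶───┤
│         │
└─────────┘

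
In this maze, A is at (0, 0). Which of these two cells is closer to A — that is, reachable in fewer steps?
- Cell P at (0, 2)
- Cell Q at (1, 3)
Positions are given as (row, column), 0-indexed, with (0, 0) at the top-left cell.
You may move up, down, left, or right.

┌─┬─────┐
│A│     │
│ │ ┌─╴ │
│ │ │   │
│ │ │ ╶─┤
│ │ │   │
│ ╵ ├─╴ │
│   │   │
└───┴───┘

Shortest path A → P at (0, 2): 8 steps
Shortest path A → Q at (1, 3): 10 steps

P is closer (8 steps vs 10 steps).

Path to P:

┌─┬─────┐
│A│↱ P  │
│ │ ┌─╴ │
│↓│↑│   │
│ │ │ ╶─┤
│↓│↑│   │
│ ╵ ├─╴ │
│↳ ↑│   │
└───┴───┘

Path to Q:

┌─┬─────┐
│A│↱ → ↓│
│ │ ┌─╴ │
│↓│↑│  Q│
│ │ │ ╶─┤
│↓│↑│   │
│ ╵ ├─╴ │
│↳ ↑│   │
└───┴───┘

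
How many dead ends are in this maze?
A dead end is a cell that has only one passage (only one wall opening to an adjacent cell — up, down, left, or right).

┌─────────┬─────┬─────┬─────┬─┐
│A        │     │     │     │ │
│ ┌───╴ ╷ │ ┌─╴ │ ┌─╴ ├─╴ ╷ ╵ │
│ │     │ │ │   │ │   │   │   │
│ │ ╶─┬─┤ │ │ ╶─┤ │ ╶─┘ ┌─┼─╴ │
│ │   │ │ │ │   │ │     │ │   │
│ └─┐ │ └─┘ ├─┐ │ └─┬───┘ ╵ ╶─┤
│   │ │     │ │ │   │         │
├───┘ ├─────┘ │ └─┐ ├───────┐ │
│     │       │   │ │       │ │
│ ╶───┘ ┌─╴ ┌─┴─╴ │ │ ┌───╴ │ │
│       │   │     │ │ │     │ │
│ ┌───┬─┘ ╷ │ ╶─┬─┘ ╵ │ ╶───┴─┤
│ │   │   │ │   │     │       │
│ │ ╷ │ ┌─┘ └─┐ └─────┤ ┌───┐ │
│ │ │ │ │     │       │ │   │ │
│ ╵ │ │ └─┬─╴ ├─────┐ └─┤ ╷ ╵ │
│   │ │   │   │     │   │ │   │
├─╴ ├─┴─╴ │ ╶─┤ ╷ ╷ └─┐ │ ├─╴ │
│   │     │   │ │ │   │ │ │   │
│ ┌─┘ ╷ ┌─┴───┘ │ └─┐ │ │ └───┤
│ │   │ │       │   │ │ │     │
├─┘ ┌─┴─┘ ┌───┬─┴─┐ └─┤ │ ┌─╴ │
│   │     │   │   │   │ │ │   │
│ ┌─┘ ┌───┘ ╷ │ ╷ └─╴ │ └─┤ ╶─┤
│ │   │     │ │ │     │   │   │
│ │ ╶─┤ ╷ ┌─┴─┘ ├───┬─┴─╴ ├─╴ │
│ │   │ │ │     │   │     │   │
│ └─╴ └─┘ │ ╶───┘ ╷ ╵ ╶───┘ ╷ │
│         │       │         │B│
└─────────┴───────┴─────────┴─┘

Checking each cell for number of passages:

Dead ends found at positions:
  (0, 11)
  (0, 14)
  (2, 3)
  (2, 4)
  (2, 12)
  (3, 1)
  (3, 6)
  (3, 10)
  (5, 14)
  (6, 8)
  (7, 4)
  (7, 11)
  (8, 2)
  (9, 6)
  (9, 13)
  (10, 0)
  (10, 3)
  (10, 10)
  (11, 12)
  (12, 6)
  (13, 3)
  (14, 14)
Total dead ends: 22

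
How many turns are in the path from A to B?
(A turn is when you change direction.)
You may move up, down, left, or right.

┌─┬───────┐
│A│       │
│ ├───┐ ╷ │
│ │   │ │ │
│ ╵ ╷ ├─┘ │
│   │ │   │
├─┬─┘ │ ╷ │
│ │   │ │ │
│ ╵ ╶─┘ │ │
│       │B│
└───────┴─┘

Directions: down, down, right, up, right, down, down, left, down, right, right, up, up, right, down, down
Number of turns: 10

Solution:

┌─┬───────┐
│A│       │
│ ├───┐ ╷ │
│↓│↱ ↓│ │ │
│ ╵ ╷ ├─┘ │
│↳ ↑│↓│↱ ↓│
├─┬─┘ │ ╷ │
│ │↓ ↲│↑│↓│
│ ╵ ╶─┘ │ │
│  ↳ → ↑│B│
└───────┴─┘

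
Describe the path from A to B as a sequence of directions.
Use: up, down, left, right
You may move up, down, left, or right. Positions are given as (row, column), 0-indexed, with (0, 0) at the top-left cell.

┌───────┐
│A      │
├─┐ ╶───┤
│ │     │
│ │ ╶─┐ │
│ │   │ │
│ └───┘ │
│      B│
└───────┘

Finding the path and converting it to directions:
Path through cells: (0,0) → (0,1) → (1,1) → (1,2) → (1,3) → (2,3) → (3,3)
Directions: right, down, right, right, down, down

Solution:

┌───────┐
│A ↓    │
├─┐ ╶───┤
│ │↳ → ↓│
│ │ ╶─┐ │
│ │   │↓│
│ └───┘ │
│      B│
└───────┘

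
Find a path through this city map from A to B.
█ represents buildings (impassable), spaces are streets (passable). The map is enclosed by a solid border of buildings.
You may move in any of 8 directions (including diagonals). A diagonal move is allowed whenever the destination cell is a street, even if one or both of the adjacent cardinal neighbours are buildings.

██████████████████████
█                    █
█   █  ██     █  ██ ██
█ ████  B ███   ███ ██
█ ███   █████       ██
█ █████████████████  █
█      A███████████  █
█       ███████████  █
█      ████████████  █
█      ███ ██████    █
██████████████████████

Finding the shortest path from A to B:
Movement: 8-directional
Path length: 15 steps
Directions: left → left → left → left → left → up-left → up → up → up-right → right → up-right → right → down-right → down-right → right

Solution:

██████████████████████
█   →↘               █
█ →↗█ ↘██     █  ██ ██
█↗████ →B ███   ███ ██
█↑███   █████       ██
█↑█████████████████  █
█ ↖←←←←A███████████  █
█       ███████████  █
█      ████████████  █
█      ███ ██████    █
██████████████████████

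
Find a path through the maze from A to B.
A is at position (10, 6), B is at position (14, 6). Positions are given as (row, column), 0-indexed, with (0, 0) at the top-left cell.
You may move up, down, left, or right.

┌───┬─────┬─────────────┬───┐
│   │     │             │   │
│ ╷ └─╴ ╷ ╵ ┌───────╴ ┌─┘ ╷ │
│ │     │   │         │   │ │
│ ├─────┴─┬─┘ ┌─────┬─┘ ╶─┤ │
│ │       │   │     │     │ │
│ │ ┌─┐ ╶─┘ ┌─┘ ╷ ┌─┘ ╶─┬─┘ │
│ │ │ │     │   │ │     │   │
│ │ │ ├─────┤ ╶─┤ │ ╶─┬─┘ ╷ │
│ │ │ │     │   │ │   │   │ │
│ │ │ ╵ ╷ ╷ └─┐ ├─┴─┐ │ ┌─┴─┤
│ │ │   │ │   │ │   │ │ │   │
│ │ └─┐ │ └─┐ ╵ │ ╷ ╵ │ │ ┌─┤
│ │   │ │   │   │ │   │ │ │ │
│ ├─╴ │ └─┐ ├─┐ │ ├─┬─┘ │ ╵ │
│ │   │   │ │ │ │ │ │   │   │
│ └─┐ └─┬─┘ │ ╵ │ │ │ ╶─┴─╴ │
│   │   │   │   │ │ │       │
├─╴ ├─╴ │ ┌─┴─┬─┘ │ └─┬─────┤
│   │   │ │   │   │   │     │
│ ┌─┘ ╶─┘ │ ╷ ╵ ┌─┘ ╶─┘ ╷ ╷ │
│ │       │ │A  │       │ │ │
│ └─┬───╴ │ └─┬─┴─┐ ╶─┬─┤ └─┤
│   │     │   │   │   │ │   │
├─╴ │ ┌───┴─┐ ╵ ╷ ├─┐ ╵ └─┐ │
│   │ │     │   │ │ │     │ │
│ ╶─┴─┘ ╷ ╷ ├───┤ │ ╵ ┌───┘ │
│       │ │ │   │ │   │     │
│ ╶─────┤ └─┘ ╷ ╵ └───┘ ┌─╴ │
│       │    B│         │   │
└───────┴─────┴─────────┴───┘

Finding the shortest path from (10, 6) to (14, 6):
Path length: 16 steps
Directions: up → left → down → down → right → down → right → up → right → down → down → down → left → up → left → down

Solution:

┌───┬─────┬─────────────┬───┐
│   │     │             │   │
│ ╷ └─╴ ╷ ╵ ┌───────╴ ┌─┘ ╷ │
│ │     │   │         │   │ │
│ ├─────┴─┬─┘ ┌─────┬─┘ ╶─┤ │
│ │       │   │     │     │ │
│ │ ┌─┐ ╶─┘ ┌─┘ ╷ ┌─┘ ╶─┬─┘ │
│ │ │ │     │   │ │     │   │
│ │ │ ├─────┤ ╶─┤ │ ╶─┬─┘ ╷ │
│ │ │ │     │   │ │   │   │ │
│ │ │ ╵ ╷ ╷ └─┐ ├─┴─┐ │ ┌─┴─┤
│ │ │   │ │   │ │   │ │ │   │
│ │ └─┐ │ └─┐ ╵ │ ╷ ╵ │ │ ┌─┤
│ │   │ │   │   │ │   │ │ │ │
│ ├─╴ │ └─┐ ├─┐ │ ├─┬─┘ │ ╵ │
│ │   │   │ │ │ │ │ │   │   │
│ └─┐ └─┬─┘ │ ╵ │ │ │ ╶─┴─╴ │
│   │   │   │   │ │ │       │
├─╴ ├─╴ │ ┌─┴─┬─┘ │ └─┬─────┤
│   │   │ │↓ ↰│   │   │     │
│ ┌─┘ ╶─┘ │ ╷ ╵ ┌─┘ ╶─┘ ╷ ╷ │
│ │       │↓│A  │       │ │ │
│ └─┬───╴ │ └─┬─┴─┐ ╶─┬─┤ └─┤
│   │     │↳ ↓│↱ ↓│   │ │   │
├─╴ │ ┌───┴─┐ ╵ ╷ ├─┐ ╵ └─┐ │
│   │ │     │↳ ↑│↓│ │     │ │
│ ╶─┴─┘ ╷ ╷ ├───┤ │ ╵ ┌───┘ │
│       │ │ │↓ ↰│↓│   │     │
│ ╶─────┤ └─┘ ╷ ╵ └───┘ ┌─╴ │
│       │    B│↑ ↲      │   │
└───────┴─────┴─────────┴───┘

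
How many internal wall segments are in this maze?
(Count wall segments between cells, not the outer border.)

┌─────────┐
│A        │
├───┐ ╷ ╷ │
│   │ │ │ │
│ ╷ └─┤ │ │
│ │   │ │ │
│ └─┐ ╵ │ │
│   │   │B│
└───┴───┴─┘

Counting internal wall segments:
Total internal walls: 12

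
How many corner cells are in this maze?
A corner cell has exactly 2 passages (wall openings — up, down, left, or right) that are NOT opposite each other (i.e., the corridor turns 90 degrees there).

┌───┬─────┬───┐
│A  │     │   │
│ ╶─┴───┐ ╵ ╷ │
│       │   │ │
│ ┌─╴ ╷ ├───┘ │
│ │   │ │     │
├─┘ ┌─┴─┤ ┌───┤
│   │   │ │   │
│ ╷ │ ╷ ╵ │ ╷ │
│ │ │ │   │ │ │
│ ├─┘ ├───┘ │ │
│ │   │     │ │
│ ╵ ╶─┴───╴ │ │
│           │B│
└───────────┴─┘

Counting corner cells (2 non-opposite passages):
Total corners: 22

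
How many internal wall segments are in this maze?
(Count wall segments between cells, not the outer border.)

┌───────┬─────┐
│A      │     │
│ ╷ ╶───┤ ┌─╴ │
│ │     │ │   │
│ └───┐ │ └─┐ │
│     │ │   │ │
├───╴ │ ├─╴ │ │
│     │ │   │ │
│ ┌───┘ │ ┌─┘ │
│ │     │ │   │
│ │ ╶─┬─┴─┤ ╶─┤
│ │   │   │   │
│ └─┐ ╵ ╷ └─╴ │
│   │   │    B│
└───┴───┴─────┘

Counting internal wall segments:
Total internal walls: 36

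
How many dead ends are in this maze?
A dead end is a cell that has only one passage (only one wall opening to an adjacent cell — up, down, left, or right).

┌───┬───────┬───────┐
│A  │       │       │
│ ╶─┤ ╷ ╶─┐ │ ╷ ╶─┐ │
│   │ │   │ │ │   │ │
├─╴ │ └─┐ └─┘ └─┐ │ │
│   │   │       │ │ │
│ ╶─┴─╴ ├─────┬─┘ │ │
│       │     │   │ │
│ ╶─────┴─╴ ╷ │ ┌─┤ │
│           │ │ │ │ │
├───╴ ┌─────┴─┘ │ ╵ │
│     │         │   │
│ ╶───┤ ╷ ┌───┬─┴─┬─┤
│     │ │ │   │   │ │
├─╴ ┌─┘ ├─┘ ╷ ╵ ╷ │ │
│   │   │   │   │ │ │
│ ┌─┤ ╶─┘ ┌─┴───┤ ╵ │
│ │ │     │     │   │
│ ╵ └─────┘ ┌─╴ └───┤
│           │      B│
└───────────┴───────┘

Checking each cell for number of passages:

Dead ends found at positions:
  (0, 1)
  (1, 5)
  (2, 7)
  (3, 4)
  (4, 6)
  (4, 8)
  (6, 2)
  (6, 4)
  (6, 9)
  (8, 1)
  (9, 6)
  (9, 9)
Total dead ends: 12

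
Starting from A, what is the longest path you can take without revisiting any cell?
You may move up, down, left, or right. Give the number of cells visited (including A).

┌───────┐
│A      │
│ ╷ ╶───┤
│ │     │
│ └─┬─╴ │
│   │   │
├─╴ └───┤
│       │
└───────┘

Finding longest simple path using DFS:
Start: (0, 0)
Longest path visits 7 cells
Path: A → down → down → right → down → right → right

Solution:

┌───────┐
│A      │
│ ╷ ╶───┤
│↓│     │
│ └─┬─╴ │
│↳ ↓│   │
├─╴ └───┤
│  ↳ → B│
└───────┘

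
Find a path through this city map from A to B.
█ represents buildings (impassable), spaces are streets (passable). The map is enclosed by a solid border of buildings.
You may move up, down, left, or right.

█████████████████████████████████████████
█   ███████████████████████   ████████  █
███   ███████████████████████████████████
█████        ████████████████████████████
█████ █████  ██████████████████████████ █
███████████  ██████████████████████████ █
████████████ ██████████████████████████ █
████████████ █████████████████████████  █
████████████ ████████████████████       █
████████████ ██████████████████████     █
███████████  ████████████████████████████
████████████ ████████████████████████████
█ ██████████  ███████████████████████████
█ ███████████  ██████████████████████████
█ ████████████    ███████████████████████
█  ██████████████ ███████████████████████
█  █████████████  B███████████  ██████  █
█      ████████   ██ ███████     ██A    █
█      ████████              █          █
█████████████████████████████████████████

Finding the shortest path from A to B:
Movement: cardinal only
Path length: 24 steps
Directions: down → left → left → left → up → left → left → left → left → down → left → left → left → left → left → left → left → left → left → left → left → up → up → right

Solution:

█████████████████████████████████████████
█   ███████████████████████   ████████  █
███   ███████████████████████████████████
█████        ████████████████████████████
█████ █████  ██████████████████████████ █
███████████  ██████████████████████████ █
████████████ ██████████████████████████ █
████████████ █████████████████████████  █
████████████ ████████████████████       █
████████████ ██████████████████████     █
███████████  ████████████████████████████
████████████ ████████████████████████████
█ ██████████  ███████████████████████████
█ ███████████  ██████████████████████████
█ ████████████    ███████████████████████
█  ██████████████ ███████████████████████
█  █████████████ ↱B███████████  ██████  █
█      ████████  ↑██ ███████↓←←←↰██A    █
█      ████████  ↑←←←←←←←←←←↲█  ↑←←↲    █
█████████████████████████████████████████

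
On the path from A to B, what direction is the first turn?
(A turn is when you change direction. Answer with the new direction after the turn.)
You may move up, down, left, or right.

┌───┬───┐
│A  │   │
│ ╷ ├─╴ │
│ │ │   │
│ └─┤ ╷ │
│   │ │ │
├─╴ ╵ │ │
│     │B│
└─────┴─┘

Directions: down, down, right, down, right, up, up, right, down, down
First turn direction: right

Solution:

┌───┬───┐
│A  │   │
│ ╷ ├─╴ │
│↓│ │↱ ↓│
│ └─┤ ╷ │
│↳ ↓│↑│↓│
├─╴ ╵ │ │
│  ↳ ↑│B│
└─────┴─┘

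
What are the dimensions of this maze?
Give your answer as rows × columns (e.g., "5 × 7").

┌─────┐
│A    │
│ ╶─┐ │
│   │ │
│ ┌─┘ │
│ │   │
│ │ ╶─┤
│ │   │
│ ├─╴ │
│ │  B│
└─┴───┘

Counting the maze dimensions:
Rows (vertical): 5
Columns (horizontal): 3
Dimensions: 5 × 3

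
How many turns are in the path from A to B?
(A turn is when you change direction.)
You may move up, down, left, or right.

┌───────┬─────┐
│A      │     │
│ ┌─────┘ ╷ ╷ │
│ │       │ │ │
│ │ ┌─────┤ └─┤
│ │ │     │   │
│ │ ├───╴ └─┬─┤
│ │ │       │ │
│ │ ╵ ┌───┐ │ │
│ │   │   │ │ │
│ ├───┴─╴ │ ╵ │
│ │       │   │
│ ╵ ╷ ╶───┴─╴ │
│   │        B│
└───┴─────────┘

Directions: down, down, down, down, down, down, right, up, right, down, right, right, right, right
Number of turns: 5

Solution:

┌───────┬─────┐
│A      │     │
│ ┌─────┘ ╷ ╷ │
│↓│       │ │ │
│ │ ┌─────┤ └─┤
│↓│ │     │   │
│ │ ├───╴ └─┬─┤
│↓│ │       │ │
│ │ ╵ ┌───┐ │ │
│↓│   │   │ │ │
│ ├───┴─╴ │ ╵ │
│↓│↱ ↓    │   │
│ ╵ ╷ ╶───┴─╴ │
│↳ ↑│↳ → → → B│
└───┴─────────┘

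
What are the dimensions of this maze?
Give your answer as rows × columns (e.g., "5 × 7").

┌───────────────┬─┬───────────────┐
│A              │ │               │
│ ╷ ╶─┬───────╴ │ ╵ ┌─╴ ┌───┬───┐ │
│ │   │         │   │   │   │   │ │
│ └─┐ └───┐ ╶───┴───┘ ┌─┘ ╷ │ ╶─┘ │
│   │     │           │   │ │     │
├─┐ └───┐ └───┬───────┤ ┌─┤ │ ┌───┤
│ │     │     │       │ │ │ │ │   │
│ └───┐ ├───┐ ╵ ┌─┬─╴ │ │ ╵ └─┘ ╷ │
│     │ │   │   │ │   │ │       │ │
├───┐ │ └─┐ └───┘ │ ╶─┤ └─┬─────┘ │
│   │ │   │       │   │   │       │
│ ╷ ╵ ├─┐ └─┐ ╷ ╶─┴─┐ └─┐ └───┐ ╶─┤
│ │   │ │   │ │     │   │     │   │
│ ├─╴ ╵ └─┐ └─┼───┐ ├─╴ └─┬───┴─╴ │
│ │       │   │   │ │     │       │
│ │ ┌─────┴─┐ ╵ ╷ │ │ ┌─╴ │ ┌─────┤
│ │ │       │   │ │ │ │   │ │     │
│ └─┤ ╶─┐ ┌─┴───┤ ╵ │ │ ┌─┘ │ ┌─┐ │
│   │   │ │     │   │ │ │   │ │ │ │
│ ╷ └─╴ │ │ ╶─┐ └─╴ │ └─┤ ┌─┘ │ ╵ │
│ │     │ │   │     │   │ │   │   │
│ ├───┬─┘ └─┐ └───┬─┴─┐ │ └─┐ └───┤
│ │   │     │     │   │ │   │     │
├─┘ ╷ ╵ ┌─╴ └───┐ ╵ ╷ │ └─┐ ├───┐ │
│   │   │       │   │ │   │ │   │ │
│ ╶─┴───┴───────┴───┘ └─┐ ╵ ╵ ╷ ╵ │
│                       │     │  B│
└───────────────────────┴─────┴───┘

Counting the maze dimensions:
Rows (vertical): 14
Columns (horizontal): 17
Dimensions: 14 × 17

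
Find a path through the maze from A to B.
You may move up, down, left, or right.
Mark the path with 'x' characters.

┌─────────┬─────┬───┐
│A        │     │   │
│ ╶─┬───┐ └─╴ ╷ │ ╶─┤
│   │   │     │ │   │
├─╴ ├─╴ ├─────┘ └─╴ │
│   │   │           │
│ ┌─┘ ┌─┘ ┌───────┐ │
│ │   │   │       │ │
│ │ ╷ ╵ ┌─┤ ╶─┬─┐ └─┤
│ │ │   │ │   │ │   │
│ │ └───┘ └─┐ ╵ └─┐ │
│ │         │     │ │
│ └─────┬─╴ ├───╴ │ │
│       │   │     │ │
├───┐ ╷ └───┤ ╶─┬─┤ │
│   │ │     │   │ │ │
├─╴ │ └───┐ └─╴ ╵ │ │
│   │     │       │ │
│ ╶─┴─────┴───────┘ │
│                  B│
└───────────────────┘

Finding the shortest path through the maze:
Path length: 38 steps
Directions: down → right → down → left → down → down → down → down → right → right → right → down → right → right → down → right → right → up → left → up → right → right → up → left → left → up → left → up → right → right → right → down → right → down → down → down → down → down

Solution:

┌─────────┬─────┬───┐
│A        │     │   │
│ ╶─┬───┐ └─╴ ╷ │ ╶─┤
│x x│   │     │ │   │
├─╴ ├─╴ ├─────┘ └─╴ │
│x x│   │           │
│ ┌─┘ ┌─┘ ┌───────┐ │
│x│   │   │x x x x│ │
│ │ ╷ ╵ ┌─┤ ╶─┬─┐ └─┤
│x│ │   │ │x x│ │x x│
│ │ └───┘ └─┐ ╵ └─┐ │
│x│         │x x x│x│
│ └─────┬─╴ ├───╴ │ │
│x x x x│   │x x x│x│
├───┐ ╷ └───┤ ╶─┬─┤ │
│   │ │x x x│x x│ │x│
├─╴ │ └───┐ └─╴ ╵ │ │
│   │     │x x x  │x│
│ ╶─┴─────┴───────┘ │
│                  B│
└───────────────────┘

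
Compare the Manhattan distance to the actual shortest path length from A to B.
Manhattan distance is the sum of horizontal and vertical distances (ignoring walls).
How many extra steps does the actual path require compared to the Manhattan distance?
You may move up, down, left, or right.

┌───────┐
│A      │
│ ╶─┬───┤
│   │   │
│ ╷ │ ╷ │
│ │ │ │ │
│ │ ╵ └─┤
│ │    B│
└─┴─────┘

Manhattan distance: |3 - 0| + |3 - 0| = 6
Actual path length: 6
Extra steps: 6 - 6 = 0

Solution:

┌───────┐
│A      │
│ ╶─┬───┤
│↳ ↓│   │
│ ╷ │ ╷ │
│ │↓│ │ │
│ │ ╵ └─┤
│ │↳ → B│
└─┴─────┘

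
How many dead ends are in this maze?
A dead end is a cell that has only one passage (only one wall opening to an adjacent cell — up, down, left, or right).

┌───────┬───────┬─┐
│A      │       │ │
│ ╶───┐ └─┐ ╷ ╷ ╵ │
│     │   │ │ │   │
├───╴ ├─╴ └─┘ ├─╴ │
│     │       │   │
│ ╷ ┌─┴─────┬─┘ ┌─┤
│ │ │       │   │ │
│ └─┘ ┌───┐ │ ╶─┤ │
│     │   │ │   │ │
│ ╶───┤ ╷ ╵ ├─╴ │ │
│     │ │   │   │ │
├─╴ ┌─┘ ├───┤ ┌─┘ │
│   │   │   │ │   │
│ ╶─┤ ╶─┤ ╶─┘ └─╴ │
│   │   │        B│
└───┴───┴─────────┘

Checking each cell for number of passages:

Dead ends found at positions:
  (0, 4)
  (0, 8)
  (1, 5)
  (2, 3)
  (3, 1)
  (3, 8)
  (5, 2)
  (6, 5)
  (6, 7)
  (7, 1)
  (7, 3)
Total dead ends: 11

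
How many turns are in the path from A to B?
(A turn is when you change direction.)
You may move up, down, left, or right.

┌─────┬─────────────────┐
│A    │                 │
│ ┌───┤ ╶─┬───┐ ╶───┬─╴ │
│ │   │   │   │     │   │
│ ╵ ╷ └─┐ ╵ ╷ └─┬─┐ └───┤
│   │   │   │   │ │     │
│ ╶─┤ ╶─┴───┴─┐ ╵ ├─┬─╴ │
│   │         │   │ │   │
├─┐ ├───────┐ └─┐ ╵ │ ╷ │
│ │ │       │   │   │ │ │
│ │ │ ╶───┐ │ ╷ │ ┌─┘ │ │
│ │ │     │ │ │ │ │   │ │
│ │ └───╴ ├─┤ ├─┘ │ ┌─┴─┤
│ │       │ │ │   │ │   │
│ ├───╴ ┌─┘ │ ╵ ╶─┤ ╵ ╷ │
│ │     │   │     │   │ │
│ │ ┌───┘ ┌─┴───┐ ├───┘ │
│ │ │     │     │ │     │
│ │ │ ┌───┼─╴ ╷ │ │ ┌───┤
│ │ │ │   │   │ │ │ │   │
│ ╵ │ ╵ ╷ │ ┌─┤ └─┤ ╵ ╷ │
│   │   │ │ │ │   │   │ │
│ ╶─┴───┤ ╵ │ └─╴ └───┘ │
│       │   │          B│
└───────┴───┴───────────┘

Directions: down, down, right, up, right, down, down, right, right, right, right, down, down, down, down, right, up, right, up, up, up, left, up, left, up, left, down, left, up, left, up, right, right, right, right, down, right, right, down, right, right, down, left, down, down, left, down, down, right, up, right, down, down, left, left, down, down, right, up, right, down, down
Number of turns: 40

Solution:

┌─────┬─────────────────┐
│A    │↱ → → → ↓        │
│ ┌───┤ ╶─┬───┐ ╶───┬─╴ │
│↓│↱ ↓│↑ ↰│↓ ↰│↳ → ↓│   │
│ ╵ ╷ └─┐ ╵ ╷ └─┬─┐ └───┤
│↳ ↑│↓  │↑ ↲│↑ ↰│ │↳ → ↓│
│ ╶─┤ ╶─┴───┴─┐ ╵ ├─┬─╴ │
│   │↳ → → → ↓│↑ ↰│ │↓ ↲│
├─┐ ├───────┐ └─┐ ╵ │ ╷ │
│ │ │       │↓  │↑  │↓│ │
│ │ │ ╶───┐ │ ╷ │ ┌─┘ │ │
│ │ │     │ │↓│ │↑│↓ ↲│ │
│ │ └───╴ ├─┤ ├─┘ │ ┌─┴─┤
│ │       │ │↓│↱ ↑│↓│↱ ↓│
│ ├───╴ ┌─┘ │ ╵ ╶─┤ ╵ ╷ │
│ │     │   │↳ ↑  │↳ ↑│↓│
│ │ ┌───┘ ┌─┴───┐ ├───┘ │
│ │ │     │     │ │↓ ← ↲│
│ │ │ ┌───┼─╴ ╷ │ │ ┌───┤
│ │ │ │   │   │ │ │↓│↱ ↓│
│ ╵ │ ╵ ╷ │ ┌─┤ └─┤ ╵ ╷ │
│   │   │ │ │ │   │↳ ↑│↓│
│ ╶─┴───┤ ╵ │ └─╴ └───┘ │
│       │   │          B│
└───────┴───┴───────────┘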